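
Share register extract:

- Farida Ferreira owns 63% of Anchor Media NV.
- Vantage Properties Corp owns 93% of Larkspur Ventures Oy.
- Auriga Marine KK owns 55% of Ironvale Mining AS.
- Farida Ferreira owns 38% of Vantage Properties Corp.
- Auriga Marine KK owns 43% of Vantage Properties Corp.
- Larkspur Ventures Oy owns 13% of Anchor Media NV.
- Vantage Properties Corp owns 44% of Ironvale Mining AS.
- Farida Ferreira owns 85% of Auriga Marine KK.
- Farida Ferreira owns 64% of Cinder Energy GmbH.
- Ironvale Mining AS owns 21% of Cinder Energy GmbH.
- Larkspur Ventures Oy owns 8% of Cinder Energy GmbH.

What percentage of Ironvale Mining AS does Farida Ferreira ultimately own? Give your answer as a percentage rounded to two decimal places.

Farida reaches Ironvale along 3 paths.
Via Vantage: 38% × 44% = 16.72%.
Via Auriga → Vantage: 85% × 43% × 44% = 16.082%.
Via Auriga: 85% × 55% = 46.75%.
Total: 16.72% + 16.082% + 46.75% = 79.552%.
Rounded: 79.55%.

79.55%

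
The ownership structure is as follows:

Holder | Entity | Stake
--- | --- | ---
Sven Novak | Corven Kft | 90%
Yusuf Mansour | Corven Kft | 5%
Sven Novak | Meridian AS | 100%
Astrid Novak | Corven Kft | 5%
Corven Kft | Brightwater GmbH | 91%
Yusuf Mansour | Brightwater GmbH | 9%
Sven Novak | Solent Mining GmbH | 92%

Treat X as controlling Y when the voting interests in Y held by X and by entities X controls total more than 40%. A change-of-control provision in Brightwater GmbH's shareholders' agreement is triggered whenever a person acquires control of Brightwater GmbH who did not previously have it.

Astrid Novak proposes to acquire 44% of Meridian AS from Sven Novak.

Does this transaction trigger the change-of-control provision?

The purchase adds only to Astrid's holdings (Sven's stake shrinks), so Astrid is the only person who could newly come to control Brightwater.
Astrid's largest direct stake is 5% in Corven, which does not meet the threshold, so Astrid controls no company.
Neither Astrid nor any entity Astrid controls holds any voting interest in Brightwater.
So before the transaction, Astrid does not control Brightwater.
After the purchase, Astrid holds 44% of Meridian directly, and Sven's stake falls to 56%.
Astrid holds 44% of Meridian, so Astrid controls Meridian.
After the transaction, neither Astrid nor any entity Astrid controls holds a voting interest in Brightwater, so Astrid still does not control it.
No new person acquires control, so the clause is not triggered.

No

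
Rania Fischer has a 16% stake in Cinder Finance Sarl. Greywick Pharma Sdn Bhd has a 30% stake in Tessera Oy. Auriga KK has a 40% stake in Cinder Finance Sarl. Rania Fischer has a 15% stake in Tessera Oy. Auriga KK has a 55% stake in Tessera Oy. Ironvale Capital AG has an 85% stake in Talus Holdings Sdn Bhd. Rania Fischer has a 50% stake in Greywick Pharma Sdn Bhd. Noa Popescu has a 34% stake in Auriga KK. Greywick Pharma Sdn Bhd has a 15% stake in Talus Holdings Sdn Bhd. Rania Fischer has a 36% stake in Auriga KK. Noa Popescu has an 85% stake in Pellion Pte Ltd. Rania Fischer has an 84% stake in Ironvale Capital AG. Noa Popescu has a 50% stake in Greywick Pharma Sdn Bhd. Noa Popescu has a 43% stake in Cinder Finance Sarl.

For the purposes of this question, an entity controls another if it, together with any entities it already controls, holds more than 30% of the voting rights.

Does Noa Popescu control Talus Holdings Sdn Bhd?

Noa holds 50% of Greywick, so Noa controls Greywick.
Noa holds 34% of Auriga, so Noa controls Auriga.
Auriga and Greywick together hold 55% + 30% = 85% of Tessera, so Noa controls Tessera.
Noa and Auriga together hold 43% + 40% = 83% of Cinder, so Noa controls Cinder.
Noa holds 85% of Pellion, so Noa controls Pellion.
In Talus, Noa's side holds only 15%, not > 30%.
So Noa does not control Talus.

No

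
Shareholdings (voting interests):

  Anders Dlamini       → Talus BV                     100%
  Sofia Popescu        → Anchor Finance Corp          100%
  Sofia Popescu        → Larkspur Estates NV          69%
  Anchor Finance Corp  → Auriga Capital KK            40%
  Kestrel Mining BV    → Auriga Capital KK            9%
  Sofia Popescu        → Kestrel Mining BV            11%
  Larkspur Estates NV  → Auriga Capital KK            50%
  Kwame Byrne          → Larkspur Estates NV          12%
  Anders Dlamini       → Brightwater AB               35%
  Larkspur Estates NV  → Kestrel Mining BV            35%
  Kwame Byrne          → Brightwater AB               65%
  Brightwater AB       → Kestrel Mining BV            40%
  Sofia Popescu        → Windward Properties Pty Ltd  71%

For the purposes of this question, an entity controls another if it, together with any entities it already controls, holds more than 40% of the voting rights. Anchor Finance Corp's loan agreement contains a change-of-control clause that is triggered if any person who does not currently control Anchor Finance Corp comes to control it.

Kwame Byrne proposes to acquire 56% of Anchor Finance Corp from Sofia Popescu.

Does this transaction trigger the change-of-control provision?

The purchase adds only to Kwame's holdings (Sofia's stake shrinks), so Kwame is the only person who could newly come to control Anchor.
Kwame holds 65% of Brightwater, so Kwame controls Brightwater.
Neither Kwame nor any entity Kwame controls holds any voting interest in Anchor.
So before the transaction, Kwame does not control Anchor.
After the purchase, Kwame holds 56% of Anchor directly, and Sofia's stake falls to 44%.
Kwame holds 56% of Anchor, so Kwame controls Anchor.
Kwame did not control Anchor before and does after, so the clause is triggered.

Yes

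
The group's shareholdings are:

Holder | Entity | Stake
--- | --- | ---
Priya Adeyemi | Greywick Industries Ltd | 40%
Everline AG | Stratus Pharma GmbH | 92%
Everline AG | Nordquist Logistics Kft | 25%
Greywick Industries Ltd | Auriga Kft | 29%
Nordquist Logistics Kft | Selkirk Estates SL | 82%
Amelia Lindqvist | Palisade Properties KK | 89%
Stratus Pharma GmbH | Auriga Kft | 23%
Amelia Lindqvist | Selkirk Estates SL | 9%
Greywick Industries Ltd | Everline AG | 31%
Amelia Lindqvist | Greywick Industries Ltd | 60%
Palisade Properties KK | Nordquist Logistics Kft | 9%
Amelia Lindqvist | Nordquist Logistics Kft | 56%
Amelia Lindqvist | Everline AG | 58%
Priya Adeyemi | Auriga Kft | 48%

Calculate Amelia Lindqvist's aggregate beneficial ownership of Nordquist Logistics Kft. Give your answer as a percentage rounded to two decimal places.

83.16%

Amelia reaches Nordquist along 4 paths.
Via Greywick → Everline: 60% × 31% × 25% = 4.65%.
Via Everline: 58% × 25% = 14.5%.
Direct stake: 56% = 56%.
Via Palisade: 89% × 9% = 8.01%.
Total: 4.65% + 14.5% + 56% + 8.01% = 83.16%.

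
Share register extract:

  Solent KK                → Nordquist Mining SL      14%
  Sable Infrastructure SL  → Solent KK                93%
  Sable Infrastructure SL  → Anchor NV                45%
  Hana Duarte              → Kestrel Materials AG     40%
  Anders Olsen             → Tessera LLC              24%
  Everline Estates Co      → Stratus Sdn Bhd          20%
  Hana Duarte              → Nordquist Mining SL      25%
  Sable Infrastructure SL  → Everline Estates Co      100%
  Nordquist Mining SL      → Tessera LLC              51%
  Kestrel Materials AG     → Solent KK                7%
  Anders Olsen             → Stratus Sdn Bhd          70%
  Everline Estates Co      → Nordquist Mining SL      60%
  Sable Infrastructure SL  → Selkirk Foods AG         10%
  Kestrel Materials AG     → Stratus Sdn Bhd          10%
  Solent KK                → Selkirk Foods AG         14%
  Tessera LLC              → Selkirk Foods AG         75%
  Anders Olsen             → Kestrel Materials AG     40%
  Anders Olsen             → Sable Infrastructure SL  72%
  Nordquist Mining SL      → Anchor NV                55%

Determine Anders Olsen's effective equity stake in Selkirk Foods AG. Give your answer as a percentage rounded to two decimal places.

55.23%

Anders reaches Selkirk along 7 paths.
Via Sable → Solent: 72% × 93% × 14% = 9.3744%.
Via Kestrel → Solent: 40% × 7% × 14% = 0.392%.
Via Sable: 72% × 10% = 7.2%.
Via Tessera: 24% × 75% = 18%.
Via Sable → Solent → Nordquist → Tessera: 72% × 93% × 14% × 51% × 75% = 3.585708%.
Via Kestrel → Solent → Nordquist → Tessera: 40% × 7% × 14% × 51% × 75% = 0.14994%.
Via Sable → Everline → Nordquist → Tessera: 72% × 100% × 60% × 51% × 75% = 16.524%.
Total: 9.3744% + 0.392% + 7.2% + 18% + 3.585708% + 0.14994% + 16.524% = 55.226048%.
Rounded: 55.23%.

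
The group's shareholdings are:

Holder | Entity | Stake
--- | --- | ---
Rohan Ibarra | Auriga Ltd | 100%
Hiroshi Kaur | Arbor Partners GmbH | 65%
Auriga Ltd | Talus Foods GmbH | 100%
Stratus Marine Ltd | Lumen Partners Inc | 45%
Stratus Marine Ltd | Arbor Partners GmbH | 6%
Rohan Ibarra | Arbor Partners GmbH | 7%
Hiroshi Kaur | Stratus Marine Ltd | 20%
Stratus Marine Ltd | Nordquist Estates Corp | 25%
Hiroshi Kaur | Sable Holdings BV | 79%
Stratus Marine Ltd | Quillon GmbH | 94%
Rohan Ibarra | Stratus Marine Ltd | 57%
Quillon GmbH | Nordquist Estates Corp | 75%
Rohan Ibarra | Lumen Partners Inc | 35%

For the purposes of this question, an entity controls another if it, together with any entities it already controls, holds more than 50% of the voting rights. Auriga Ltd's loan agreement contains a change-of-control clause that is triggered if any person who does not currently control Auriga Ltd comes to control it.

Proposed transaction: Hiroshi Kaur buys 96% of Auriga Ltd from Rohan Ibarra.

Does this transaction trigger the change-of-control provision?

Yes

The purchase adds only to Hiroshi's holdings (Rohan's stake shrinks), so Hiroshi is the only person who could newly come to control Auriga.
Hiroshi holds 79% of Sable, so Hiroshi controls Sable.
Hiroshi holds 65% of Arbor, so Hiroshi controls Arbor.
Neither Hiroshi nor any entity Hiroshi controls holds any voting interest in Auriga.
So before the transaction, Hiroshi does not control Auriga.
After the purchase, Hiroshi holds 96% of Auriga directly, and Rohan's stake falls to 4%.
Hiroshi holds 96% of Auriga, so Hiroshi controls Auriga.
Hiroshi did not control Auriga before and does after, so the clause is triggered.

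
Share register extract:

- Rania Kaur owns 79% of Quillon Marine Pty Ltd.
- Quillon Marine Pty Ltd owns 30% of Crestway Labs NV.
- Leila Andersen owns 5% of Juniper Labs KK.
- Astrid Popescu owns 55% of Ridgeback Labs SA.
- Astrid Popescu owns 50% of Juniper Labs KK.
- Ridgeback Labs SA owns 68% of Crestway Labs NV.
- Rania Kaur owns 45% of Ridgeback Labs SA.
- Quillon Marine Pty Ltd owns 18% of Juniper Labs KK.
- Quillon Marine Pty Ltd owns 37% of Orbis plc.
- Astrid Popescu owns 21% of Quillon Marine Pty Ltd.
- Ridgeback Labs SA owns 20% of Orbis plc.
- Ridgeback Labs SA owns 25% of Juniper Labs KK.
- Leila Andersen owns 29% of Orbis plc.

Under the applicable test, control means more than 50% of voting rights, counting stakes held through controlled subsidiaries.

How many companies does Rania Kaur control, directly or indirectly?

Rania holds 79% of Quillon, so Rania controls Quillon.
No other company's threshold is met.
Rania controls 1 company.

1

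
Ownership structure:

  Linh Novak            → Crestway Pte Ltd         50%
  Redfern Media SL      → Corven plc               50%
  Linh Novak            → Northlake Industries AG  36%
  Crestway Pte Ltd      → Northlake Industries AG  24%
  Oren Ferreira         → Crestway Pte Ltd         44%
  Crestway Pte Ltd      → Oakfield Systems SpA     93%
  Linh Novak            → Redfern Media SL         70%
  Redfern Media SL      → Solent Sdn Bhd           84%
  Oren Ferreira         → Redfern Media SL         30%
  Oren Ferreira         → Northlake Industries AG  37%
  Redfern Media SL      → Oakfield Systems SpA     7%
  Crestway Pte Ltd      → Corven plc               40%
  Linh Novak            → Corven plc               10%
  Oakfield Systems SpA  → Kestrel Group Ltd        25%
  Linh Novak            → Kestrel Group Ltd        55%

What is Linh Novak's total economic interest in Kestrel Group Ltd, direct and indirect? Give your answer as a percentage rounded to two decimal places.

67.85%

Linh reaches Kestrel along 3 paths.
Via Redfern → Oakfield: 70% × 7% × 25% = 1.225%.
Via Crestway → Oakfield: 50% × 93% × 25% = 11.625%.
Direct stake: 55% = 55%.
Total: 1.225% + 11.625% + 55% = 67.85%.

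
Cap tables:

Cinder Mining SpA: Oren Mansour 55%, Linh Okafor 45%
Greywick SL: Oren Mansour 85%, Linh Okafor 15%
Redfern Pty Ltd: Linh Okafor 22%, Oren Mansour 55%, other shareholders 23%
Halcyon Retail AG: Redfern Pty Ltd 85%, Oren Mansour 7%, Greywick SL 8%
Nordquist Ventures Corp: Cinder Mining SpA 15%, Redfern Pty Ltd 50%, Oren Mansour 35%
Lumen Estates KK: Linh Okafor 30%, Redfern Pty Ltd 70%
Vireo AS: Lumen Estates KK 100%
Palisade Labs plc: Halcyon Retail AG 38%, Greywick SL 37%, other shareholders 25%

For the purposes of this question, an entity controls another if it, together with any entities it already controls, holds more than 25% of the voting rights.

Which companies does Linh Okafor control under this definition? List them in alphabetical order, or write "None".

Linh holds 45% of Cinder, so Linh controls Cinder.
Linh holds 30% of Lumen, so Linh controls Lumen.
Lumen holds 100% of Vireo, so Linh controls Vireo.
No other company's threshold is met.

Cinder Mining SpA, Lumen Estates KK, Vireo AS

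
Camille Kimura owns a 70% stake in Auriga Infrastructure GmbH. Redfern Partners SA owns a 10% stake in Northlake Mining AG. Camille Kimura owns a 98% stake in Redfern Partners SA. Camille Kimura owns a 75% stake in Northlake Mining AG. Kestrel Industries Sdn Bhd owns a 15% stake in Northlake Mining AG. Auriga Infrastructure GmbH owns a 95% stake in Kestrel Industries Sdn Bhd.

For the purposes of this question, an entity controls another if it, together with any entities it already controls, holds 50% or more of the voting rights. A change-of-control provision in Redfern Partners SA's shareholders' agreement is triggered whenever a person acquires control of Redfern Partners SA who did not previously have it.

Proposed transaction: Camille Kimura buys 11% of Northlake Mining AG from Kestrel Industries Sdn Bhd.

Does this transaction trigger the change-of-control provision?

No

The purchase adds only to Camille's holdings (Kestrel's stake shrinks), so Camille is the only person who could newly come to control Redfern.
Camille holds 98% of Redfern, so Camille controls Redfern.
So Camille already controls Redfern before the transaction.
After the purchase, Camille's direct stake in Northlake rises to 75% + 11% = 86%, and Kestrel's stake falls to 4%.
Camille controlled Redfern already, so this is not a new person acquiring control; every other person's position is unchanged or reduced.
No new person acquires control, so the clause is not triggered.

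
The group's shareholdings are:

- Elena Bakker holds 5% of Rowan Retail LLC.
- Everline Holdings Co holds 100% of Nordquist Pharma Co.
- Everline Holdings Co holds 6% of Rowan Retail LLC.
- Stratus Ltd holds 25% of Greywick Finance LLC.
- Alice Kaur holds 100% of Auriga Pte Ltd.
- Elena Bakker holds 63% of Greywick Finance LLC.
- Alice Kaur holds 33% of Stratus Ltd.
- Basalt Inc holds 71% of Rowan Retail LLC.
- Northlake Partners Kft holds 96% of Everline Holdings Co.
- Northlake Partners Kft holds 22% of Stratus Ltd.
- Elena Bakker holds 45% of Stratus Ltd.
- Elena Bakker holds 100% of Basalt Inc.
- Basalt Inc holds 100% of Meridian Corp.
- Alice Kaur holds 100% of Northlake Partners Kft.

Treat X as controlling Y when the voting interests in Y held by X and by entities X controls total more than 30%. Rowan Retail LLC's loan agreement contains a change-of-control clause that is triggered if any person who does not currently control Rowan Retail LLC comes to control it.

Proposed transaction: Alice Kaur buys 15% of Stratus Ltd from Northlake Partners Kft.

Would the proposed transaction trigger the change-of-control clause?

The purchase adds only to Alice's holdings (Northlake's stake shrinks), so Alice is the only person who could newly come to control Rowan.
Alice holds 100% of Northlake, so Alice controls Northlake.
Northlake holds 96% of Everline, so Alice controls Everline.
Alice holds 100% of Auriga, so Alice controls Auriga.
Alice and Northlake together hold 33% + 22% = 55% of Stratus, so Alice controls Stratus.
Everline holds 100% of Nordquist, so Alice controls Nordquist.
In Rowan, Alice's side holds only 6%, not > 30%.
So before the transaction, Alice does not control Rowan.
After the purchase, Alice's direct stake in Stratus rises to 33% + 15% = 48%, and Northlake's stake falls to 7%.
Alice and Northlake together hold 48% + 7% = 55% of Stratus, so Alice controls Stratus.
After the transaction, Alice's side holds 6% of Rowan, not > 30%, so Alice still does not control Rowan.
No new person acquires control, so the clause is not triggered.

No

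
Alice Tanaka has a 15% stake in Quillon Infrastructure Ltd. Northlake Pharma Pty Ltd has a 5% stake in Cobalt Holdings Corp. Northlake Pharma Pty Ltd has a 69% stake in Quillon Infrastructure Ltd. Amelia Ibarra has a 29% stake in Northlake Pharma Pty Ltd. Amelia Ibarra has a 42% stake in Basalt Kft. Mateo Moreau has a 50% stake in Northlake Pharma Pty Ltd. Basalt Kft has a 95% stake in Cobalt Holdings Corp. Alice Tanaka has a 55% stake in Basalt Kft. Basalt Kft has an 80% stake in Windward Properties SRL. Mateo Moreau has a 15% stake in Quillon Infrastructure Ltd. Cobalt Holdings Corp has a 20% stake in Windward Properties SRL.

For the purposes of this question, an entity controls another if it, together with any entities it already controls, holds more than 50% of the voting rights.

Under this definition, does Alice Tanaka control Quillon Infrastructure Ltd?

Alice holds 55% of Basalt, so Alice controls Basalt.
Basalt holds 95% of Cobalt, so Alice controls Cobalt.
Basalt and Cobalt together hold 80% + 20% = 100% of Windward, so Alice controls Windward.
In Quillon, Alice's side holds only 15%, not > 50%.
So Alice does not control Quillon.

No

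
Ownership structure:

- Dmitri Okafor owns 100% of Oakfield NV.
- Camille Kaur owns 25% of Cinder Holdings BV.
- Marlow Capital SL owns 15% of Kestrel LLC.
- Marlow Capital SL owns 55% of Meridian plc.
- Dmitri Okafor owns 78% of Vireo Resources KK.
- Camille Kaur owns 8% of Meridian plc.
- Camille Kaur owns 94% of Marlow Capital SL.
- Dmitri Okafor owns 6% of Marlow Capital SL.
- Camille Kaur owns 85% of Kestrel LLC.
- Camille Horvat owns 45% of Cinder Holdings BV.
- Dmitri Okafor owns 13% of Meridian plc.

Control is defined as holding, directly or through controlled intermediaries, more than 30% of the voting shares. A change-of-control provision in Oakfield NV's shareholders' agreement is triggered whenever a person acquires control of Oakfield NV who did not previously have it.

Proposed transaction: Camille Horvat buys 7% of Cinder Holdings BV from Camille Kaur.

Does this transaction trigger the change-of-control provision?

No

The purchase adds only to Camille Horvat's holdings (Camille Kaur's stake shrinks), so Camille Horvat is the only person who could newly come to control Oakfield.
Camille Horvat holds 45% of Cinder, so Camille Horvat controls Cinder.
Neither Camille Horvat nor any entity Camille Horvat controls holds any voting interest in Oakfield.
So before the transaction, Camille Horvat does not control Oakfield.
After the purchase, Camille Horvat's direct stake in Cinder rises to 45% + 7% = 52%, and Camille Kaur's stake falls to 18%.
Camille Horvat holds 52% of Cinder, so Camille Horvat controls Cinder.
After the transaction, neither Camille Horvat nor any entity Camille Horvat controls holds a voting interest in Oakfield, so Camille Horvat still does not control it.
No new person acquires control, so the clause is not triggered.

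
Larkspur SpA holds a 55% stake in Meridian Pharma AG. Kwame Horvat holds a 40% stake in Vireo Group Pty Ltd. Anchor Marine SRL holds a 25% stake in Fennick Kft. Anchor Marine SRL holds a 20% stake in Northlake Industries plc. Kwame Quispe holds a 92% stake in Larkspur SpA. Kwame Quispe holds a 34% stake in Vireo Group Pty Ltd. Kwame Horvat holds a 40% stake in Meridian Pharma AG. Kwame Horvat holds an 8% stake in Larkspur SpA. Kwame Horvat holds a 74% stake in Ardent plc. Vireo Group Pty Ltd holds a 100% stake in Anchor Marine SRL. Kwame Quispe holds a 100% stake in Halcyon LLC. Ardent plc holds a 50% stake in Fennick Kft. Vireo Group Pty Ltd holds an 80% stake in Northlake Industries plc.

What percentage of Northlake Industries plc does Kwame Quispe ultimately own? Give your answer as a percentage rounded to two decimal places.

Kwame Quispe reaches Northlake along 2 paths.
Via Vireo: 34% × 80% = 27.2%.
Via Vireo → Anchor: 34% × 100% × 20% = 6.8%.
Total: 27.2% + 6.8% = 34%.
Rounded: 34.00%.

34.00%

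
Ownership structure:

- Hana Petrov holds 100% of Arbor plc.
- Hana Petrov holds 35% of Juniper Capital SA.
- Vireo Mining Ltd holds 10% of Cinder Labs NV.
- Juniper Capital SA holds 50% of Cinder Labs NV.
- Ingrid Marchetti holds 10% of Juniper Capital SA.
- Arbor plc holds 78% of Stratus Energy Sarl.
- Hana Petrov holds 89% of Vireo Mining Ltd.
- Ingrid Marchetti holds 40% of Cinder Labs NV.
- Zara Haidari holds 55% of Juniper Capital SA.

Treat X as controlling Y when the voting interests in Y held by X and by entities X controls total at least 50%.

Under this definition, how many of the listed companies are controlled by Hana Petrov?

Hana holds 89% of Vireo, so Hana controls Vireo.
Hana holds 100% of Arbor, so Hana controls Arbor.
Arbor holds 78% of Stratus, so Hana controls Stratus.
No other company's threshold is met.
Hana controls 3 companies.

3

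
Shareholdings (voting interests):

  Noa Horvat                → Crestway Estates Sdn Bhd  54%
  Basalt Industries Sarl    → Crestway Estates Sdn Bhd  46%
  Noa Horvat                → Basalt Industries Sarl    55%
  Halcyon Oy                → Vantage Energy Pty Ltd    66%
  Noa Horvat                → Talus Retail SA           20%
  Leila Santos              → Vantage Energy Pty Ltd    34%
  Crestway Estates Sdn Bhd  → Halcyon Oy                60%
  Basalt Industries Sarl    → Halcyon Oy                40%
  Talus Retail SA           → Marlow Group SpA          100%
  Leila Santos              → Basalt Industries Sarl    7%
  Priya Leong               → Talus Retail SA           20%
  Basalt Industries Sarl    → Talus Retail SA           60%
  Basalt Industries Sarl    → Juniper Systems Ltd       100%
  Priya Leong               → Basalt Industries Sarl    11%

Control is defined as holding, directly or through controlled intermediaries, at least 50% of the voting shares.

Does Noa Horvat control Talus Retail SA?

Yes

Noa holds 55% of Basalt, so Noa controls Basalt.
Basalt and Noa together hold 60% + 20% = 80% of Talus, so Noa controls Talus.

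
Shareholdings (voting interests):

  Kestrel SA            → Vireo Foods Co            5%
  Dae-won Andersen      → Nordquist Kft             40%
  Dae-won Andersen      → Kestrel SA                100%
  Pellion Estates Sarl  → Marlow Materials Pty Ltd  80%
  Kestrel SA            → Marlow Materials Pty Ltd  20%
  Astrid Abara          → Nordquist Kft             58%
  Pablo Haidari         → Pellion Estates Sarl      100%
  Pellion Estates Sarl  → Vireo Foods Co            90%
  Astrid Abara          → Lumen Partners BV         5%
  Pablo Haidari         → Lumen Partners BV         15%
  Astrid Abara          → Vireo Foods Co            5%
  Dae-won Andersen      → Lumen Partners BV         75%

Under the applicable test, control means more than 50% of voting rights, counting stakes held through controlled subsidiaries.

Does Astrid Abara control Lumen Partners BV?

Astrid holds 58% of Nordquist, so Astrid controls Nordquist.
In Lumen, Astrid's side holds only 5%, not > 50%.
So Astrid does not control Lumen.

No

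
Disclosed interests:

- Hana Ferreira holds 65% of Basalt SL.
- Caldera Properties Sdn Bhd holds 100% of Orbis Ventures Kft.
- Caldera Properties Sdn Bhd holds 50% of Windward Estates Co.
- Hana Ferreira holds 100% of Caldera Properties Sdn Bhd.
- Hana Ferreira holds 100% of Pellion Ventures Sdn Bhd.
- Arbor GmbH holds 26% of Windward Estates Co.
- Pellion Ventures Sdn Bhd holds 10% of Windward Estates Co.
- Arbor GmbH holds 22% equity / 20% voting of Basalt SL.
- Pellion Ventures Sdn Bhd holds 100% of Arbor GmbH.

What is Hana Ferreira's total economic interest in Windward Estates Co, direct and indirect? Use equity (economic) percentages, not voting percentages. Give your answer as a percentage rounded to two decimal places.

Hana reaches Windward along 3 paths.
Via Pellion → Arbor: 100% × 100% × 26% = 26%.
Via Pellion: 100% × 10% = 10%.
Via Caldera: 100% × 50% = 50%.
Total: 26% + 10% + 50% = 86%.
Rounded: 86.00%.

86.00%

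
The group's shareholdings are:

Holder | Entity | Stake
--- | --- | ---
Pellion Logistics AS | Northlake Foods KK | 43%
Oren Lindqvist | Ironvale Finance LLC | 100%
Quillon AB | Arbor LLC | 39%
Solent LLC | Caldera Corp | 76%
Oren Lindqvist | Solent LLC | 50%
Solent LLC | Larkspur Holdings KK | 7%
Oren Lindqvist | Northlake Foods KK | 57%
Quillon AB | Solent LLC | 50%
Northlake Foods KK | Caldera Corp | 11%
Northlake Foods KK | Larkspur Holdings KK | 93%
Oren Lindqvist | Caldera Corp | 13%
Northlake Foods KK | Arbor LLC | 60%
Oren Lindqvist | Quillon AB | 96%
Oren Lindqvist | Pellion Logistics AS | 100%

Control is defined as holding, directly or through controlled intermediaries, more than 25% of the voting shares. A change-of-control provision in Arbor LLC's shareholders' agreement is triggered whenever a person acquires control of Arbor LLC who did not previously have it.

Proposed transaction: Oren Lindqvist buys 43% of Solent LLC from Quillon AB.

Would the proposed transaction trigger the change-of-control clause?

No

The purchase adds only to Oren's holdings (Quillon's stake shrinks), so Oren is the only person who could newly come to control Arbor.
Oren holds 100% of Pellion, so Oren controls Pellion.
Oren and Pellion together hold 57% + 43% = 100% of Northlake, so Oren controls Northlake.
Oren holds 96% of Quillon, so Oren controls Quillon.
Quillon and Northlake together hold 39% + 60% = 99% of Arbor, so Oren controls Arbor.
So Oren already controls Arbor before the transaction.
After the purchase, Oren's direct stake in Solent rises to 50% + 43% = 93%, and Quillon's stake falls to 7%.
Oren controlled Arbor already, so this is not a new person acquiring control; every other person's position is unchanged or reduced.
No new person acquires control, so the clause is not triggered.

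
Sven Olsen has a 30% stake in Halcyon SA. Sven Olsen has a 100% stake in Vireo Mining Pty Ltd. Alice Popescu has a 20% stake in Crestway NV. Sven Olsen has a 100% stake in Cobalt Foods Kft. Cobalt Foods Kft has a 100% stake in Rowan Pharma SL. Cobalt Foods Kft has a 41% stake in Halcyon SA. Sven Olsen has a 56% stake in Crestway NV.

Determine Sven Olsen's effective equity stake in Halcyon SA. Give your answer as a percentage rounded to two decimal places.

71.00%

Sven reaches Halcyon along 2 paths.
Via Cobalt: 100% × 41% = 41%.
Direct stake: 30% = 30%.
Total: 41% + 30% = 71%.
Rounded: 71.00%.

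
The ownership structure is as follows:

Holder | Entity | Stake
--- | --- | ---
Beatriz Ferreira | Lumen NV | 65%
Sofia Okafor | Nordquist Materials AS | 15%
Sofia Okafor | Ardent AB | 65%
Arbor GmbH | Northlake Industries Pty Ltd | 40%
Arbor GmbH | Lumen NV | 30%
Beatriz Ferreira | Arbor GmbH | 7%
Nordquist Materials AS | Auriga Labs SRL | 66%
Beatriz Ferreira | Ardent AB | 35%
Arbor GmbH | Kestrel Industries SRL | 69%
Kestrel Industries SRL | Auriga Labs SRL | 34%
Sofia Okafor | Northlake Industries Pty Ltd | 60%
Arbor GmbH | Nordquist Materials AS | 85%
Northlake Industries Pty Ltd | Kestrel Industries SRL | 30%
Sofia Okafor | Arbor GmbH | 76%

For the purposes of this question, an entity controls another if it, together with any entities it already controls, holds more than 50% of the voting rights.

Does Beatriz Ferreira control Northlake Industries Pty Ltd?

Beatriz holds 65% of Lumen, so Beatriz controls Lumen.
Neither Beatriz nor any entity Beatriz controls holds any voting interest in Northlake.
So Beatriz does not control Northlake.

No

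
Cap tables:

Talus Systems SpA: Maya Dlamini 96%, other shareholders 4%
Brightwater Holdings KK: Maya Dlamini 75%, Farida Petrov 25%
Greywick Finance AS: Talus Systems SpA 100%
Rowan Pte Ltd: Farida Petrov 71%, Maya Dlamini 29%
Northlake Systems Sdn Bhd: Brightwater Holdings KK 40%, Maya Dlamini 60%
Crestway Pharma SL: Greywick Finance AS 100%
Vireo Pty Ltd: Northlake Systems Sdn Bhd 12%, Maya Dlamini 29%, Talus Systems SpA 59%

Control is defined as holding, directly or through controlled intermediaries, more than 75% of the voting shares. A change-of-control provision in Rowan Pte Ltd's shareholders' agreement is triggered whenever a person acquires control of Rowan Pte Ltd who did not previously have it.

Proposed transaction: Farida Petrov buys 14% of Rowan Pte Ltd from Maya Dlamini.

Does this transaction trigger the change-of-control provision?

The purchase adds only to Farida's holdings (Maya's stake shrinks), so Farida is the only person who could newly come to control Rowan.
Farida's largest direct stake is 71% in Rowan, which does not meet the threshold, so Farida controls no company.
In Rowan, Farida's side holds only 71%, not > 75%.
So before the transaction, Farida does not control Rowan.
After the purchase, Farida's direct stake in Rowan rises to 71% + 14% = 85%, and Maya's stake falls to 15%.
Farida holds 85% of Rowan, so Farida controls Rowan.
Farida did not control Rowan before and does after, so the clause is triggered.

Yes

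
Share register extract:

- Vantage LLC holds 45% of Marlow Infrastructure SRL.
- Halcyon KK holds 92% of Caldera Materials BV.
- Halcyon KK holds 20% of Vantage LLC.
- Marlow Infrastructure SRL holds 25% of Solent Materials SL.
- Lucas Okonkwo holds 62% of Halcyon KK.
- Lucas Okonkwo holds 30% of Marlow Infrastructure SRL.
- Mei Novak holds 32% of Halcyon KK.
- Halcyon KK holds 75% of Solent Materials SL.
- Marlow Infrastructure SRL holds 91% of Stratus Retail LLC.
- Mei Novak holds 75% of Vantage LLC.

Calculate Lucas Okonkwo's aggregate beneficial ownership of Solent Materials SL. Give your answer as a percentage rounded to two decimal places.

55.40%

Lucas reaches Solent along 3 paths.
Via Halcyon: 62% × 75% = 46.5%.
Via Halcyon → Vantage → Marlow: 62% × 20% × 45% × 25% = 1.395%.
Via Marlow: 30% × 25% = 7.5%.
Total: 46.5% + 1.395% + 7.5% = 55.395%.
Rounded: 55.40%.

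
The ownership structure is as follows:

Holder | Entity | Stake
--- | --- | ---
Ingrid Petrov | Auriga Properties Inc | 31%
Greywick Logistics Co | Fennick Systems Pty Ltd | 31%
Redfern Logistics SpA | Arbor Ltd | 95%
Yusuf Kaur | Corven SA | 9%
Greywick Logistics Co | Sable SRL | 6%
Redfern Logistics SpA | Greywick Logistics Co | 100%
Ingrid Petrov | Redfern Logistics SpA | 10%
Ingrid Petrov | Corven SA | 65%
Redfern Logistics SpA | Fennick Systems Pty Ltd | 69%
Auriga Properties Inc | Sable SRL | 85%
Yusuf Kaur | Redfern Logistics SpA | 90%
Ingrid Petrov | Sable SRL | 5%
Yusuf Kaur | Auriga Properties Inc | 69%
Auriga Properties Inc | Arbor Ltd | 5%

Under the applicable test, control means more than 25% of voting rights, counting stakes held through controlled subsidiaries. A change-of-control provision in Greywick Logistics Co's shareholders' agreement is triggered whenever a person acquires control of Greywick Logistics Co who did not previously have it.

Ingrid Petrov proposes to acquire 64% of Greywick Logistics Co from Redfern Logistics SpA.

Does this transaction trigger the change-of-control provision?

Yes

The purchase adds only to Ingrid's holdings (Redfern's stake shrinks), so Ingrid is the only person who could newly come to control Greywick.
Ingrid holds 31% of Auriga, so Ingrid controls Auriga.
Auriga and Ingrid together hold 85% + 5% = 90% of Sable, so Ingrid controls Sable.
Ingrid holds 65% of Corven, so Ingrid controls Corven.
Neither Ingrid nor any entity Ingrid controls holds any voting interest in Greywick.
So before the transaction, Ingrid does not control Greywick.
After the purchase, Ingrid holds 64% of Greywick directly, and Redfern's stake falls to 36%.
Ingrid holds 64% of Greywick, so Ingrid controls Greywick.
Ingrid did not control Greywick before and does after, so the clause is triggered.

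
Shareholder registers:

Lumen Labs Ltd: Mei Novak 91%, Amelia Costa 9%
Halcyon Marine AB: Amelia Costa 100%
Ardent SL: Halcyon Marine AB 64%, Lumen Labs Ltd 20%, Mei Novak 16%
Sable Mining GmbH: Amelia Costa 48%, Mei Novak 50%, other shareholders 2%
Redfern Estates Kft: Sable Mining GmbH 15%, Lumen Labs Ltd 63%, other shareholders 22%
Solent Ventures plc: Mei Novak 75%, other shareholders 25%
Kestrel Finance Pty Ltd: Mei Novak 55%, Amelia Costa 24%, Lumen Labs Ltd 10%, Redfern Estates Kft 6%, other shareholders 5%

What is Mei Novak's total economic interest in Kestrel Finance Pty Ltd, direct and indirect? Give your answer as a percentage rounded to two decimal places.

67.99%

Mei reaches Kestrel along 4 paths.
Direct stake: 55% = 55%.
Via Lumen: 91% × 10% = 9.1%.
Via Sable → Redfern: 50% × 15% × 6% = 0.45%.
Via Lumen → Redfern: 91% × 63% × 6% = 3.4398%.
Total: 55% + 9.1% + 0.45% + 3.4398% = 67.9898%.
Rounded: 67.99%.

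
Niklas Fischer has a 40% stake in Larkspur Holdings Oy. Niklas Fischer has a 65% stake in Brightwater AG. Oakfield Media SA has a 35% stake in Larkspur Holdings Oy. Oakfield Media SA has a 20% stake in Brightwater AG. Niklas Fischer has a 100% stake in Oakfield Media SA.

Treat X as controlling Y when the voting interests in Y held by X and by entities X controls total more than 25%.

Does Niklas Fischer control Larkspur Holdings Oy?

Niklas holds 100% of Oakfield, so Niklas controls Oakfield.
Niklas and Oakfield together hold 40% + 35% = 75% of Larkspur, so Niklas controls Larkspur.

Yes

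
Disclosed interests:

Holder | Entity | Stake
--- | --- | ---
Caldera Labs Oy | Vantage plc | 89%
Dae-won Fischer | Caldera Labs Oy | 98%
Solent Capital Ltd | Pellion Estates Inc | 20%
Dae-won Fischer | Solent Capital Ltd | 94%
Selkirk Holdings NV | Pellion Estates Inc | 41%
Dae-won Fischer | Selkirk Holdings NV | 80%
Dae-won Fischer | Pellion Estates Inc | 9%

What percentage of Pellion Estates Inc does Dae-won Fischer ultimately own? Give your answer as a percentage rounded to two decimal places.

Dae-won reaches Pellion along 3 paths.
Via Solent: 94% × 20% = 18.8%.
Via Selkirk: 80% × 41% = 32.8%.
Direct stake: 9% = 9%.
Total: 18.8% + 32.8% + 9% = 60.6%.
Rounded: 60.60%.

60.60%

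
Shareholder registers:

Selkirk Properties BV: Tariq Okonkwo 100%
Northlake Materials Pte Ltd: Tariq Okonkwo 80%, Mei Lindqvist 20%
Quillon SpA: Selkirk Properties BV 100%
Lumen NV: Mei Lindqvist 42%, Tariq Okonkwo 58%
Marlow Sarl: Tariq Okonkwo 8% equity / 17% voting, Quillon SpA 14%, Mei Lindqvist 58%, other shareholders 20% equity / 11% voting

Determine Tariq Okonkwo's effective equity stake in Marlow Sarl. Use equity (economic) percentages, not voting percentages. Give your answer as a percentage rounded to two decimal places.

22.00%

Tariq reaches Marlow along 2 paths.
Direct stake: 8% = 8%.
Via Selkirk → Quillon: 100% × 100% × 14% = 14%.
Total: 8% + 14% = 22%.
Rounded: 22.00%.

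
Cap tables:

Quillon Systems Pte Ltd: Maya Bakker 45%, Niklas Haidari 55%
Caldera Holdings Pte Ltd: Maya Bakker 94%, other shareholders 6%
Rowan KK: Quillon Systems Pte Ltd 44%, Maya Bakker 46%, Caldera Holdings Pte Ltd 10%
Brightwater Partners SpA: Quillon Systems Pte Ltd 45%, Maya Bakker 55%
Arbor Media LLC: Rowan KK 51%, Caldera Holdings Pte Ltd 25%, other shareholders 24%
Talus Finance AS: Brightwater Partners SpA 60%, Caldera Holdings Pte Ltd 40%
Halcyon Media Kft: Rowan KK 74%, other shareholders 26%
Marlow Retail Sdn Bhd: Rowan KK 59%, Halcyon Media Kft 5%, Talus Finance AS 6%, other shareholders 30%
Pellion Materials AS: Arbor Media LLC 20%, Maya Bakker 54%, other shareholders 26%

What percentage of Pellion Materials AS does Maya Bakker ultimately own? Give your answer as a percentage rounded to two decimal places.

Maya reaches Pellion along 5 paths.
Via Quillon → Rowan → Arbor: 45% × 44% × 51% × 20% = 2.0196%.
Via Rowan → Arbor: 46% × 51% × 20% = 4.692%.
Via Caldera → Rowan → Arbor: 94% × 10% × 51% × 20% = 0.9588%.
Via Caldera → Arbor: 94% × 25% × 20% = 4.7%.
Direct stake: 54% = 54%.
Total: 2.0196% + 4.692% + 0.9588% + 4.7% + 54% = 66.3704%.
Rounded: 66.37%.

66.37%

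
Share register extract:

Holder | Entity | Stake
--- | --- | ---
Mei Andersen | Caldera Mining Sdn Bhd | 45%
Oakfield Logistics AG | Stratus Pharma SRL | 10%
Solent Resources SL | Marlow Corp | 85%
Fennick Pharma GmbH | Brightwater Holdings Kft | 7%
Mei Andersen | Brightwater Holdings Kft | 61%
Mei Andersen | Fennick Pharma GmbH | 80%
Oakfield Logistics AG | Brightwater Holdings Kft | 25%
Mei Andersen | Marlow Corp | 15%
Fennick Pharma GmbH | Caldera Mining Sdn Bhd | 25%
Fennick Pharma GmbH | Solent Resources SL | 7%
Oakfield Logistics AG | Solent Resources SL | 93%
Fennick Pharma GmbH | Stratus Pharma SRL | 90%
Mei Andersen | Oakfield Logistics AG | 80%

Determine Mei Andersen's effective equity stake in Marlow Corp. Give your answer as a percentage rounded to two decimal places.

Mei reaches Marlow along 3 paths.
Via Fennick → Solent: 80% × 7% × 85% = 4.76%.
Via Oakfield → Solent: 80% × 93% × 85% = 63.24%.
Direct stake: 15% = 15%.
Total: 4.76% + 63.24% + 15% = 83%.
Rounded: 83.00%.

83.00%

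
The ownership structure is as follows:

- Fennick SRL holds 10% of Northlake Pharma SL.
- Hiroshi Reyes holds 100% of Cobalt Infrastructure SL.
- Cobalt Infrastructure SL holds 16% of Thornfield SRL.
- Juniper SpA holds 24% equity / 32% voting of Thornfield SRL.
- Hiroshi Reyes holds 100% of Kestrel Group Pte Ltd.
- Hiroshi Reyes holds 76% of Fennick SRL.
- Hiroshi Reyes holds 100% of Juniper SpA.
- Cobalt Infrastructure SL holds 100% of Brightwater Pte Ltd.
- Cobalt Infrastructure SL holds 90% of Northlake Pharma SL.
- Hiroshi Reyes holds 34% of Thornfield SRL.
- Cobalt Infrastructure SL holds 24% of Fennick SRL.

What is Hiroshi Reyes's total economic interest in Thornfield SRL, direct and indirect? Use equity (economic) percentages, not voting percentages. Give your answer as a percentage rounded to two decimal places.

74.00%

Hiroshi reaches Thornfield along 3 paths.
Via Juniper: 100% × 24% = 24%.
Via Cobalt: 100% × 16% = 16%.
Direct stake: 34% = 34%.
Total: 24% + 16% + 34% = 74%.
Rounded: 74.00%.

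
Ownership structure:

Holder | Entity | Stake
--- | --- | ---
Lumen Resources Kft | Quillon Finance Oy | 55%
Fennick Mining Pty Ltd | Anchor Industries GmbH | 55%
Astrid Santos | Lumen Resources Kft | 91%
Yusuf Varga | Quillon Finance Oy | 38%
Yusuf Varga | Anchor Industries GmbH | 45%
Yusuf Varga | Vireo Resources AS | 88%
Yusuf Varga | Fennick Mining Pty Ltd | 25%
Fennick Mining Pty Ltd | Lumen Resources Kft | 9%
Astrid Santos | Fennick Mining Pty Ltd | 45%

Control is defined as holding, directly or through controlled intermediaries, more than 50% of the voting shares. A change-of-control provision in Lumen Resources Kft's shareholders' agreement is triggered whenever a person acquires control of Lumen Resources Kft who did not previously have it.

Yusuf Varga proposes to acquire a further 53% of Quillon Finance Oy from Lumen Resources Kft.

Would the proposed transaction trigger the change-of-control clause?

The purchase adds only to Yusuf's holdings (Lumen's stake shrinks), so Yusuf is the only person who could newly come to control Lumen.
Yusuf holds 88% of Vireo, so Yusuf controls Vireo.
Neither Yusuf nor any entity Yusuf controls holds any voting interest in Lumen.
So before the transaction, Yusuf does not control Lumen.
After the purchase, Yusuf's direct stake in Quillon rises to 38% + 53% = 91%, and Lumen's stake falls to 2%.
Yusuf holds 91% of Quillon, so Yusuf controls Quillon.
After the transaction, neither Yusuf nor any entity Yusuf controls holds a voting interest in Lumen, so Yusuf still does not control it.
No new person acquires control, so the clause is not triggered.

No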